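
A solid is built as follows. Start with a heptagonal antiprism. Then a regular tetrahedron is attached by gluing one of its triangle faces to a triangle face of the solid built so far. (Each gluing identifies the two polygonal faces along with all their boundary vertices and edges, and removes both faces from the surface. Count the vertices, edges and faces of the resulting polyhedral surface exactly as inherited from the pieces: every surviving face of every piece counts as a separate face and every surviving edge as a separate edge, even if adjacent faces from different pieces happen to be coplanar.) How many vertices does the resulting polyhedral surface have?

A heptagonal antiprism: V=14, E=28, F=16.
Attach a regular tetrahedron (V=4, E=6, F=4) along a 3-gon: merge 3 vertices and 3 edges, delete both glued faces → V=15, E=31, F=18.
Check: V − E + F = 15 − 31 + 18 = 2.

15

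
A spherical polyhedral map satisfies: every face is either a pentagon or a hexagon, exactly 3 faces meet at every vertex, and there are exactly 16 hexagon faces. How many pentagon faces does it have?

12

Let x be the number of pentagons; then F = 16 + x.
Edge–face incidences: 2E = 6·16 + 5·x = 96 + 5x.
Every vertex has degree 3, so 3V = 2E.
Euler: V − E + F = 2 ⇒ (2E)/3 − E + (16 + x) = 2.
Multiply by 6: 2·(2E) − 3·(2E) + 6·(16 + x) = 12, i.e. 96 + 6x − (96 + 5x) = 12.
Collecting terms: x = 12.
Then 2E = 96 + 5·12 = 156, so E = 78, V = 2E/3 = 52, F = 16 + 12 = 28.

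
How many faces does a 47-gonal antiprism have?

An antiprism on an n-gon has two n-gon caps and 2n triangles: V = 2·47 = 94, E = 4·47 = 188, F = 2·47 + 2 = 96.

96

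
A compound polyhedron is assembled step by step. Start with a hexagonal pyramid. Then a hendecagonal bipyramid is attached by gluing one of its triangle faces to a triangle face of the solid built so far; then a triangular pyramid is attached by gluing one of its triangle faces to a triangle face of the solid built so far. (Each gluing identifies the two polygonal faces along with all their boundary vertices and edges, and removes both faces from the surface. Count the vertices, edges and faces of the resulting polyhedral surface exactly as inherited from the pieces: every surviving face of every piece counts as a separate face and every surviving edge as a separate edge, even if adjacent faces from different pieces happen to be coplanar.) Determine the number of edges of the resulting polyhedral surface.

A hexagonal pyramid: V=7, E=12, F=7.
Attach a hendecagonal bipyramid (V=13, E=33, F=22) along a 3-gon: merge 3 vertices and 3 edges, delete both glued faces → V=17, E=42, F=27.
Attach a triangular pyramid (V=4, E=6, F=4) along a 3-gon: merge 3 vertices and 3 edges, delete both glued faces → V=18, E=45, F=29.
Check: V − E + F = 18 − 45 + 29 = 2.

45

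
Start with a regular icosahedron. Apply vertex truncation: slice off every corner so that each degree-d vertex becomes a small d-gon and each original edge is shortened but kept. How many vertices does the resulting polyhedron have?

60

The base solid has V = 12, E = 30, F = 20.
Truncation replaces each original edge-end by a new vertex, so V′ = 2E = 60.
Each original edge survives, and each old vertex of degree d contributes d new edges; summing degrees gives Σd = 2E, so E′ = E + 2E = 3E = 90.
Each original face survives and each original vertex becomes one new face: F′ = F + V = 32.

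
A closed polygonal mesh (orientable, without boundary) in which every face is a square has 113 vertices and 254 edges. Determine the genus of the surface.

8

Every face is a square and each edge borders two faces, so 4F = 2·254, giving F = 127.
χ = V − E + F = 113 − 254 + 127 = -14.
For a closed orientable surface χ = 2 − 2g, so g = (2 − (-14))/2 = 8.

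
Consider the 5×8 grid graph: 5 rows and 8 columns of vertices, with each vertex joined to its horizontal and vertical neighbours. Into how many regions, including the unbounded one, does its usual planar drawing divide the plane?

29

The grid has V = 5·8 = 40 vertices and E = 5·7 + 8·4 = 67 edges.
F = 2 − V + E = 2 − 40 + 67 = 29.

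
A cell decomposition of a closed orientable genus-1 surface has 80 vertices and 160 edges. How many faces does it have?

For a closed orientable surface of genus 1, χ = 2 − 2·1 = 0.
F = 0 − V + E = 0 − 80 + 160 = 80.

80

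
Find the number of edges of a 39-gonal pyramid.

78

A pyramid on an n-gon base has one n-gon and n triangles: V = 39 + 1 = 40, E = 2·39 = 78, F = 39 + 1 = 40.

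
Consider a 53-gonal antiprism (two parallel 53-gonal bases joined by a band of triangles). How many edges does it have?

An antiprism on an n-gon has two n-gon caps and 2n triangles: V = 2·53 = 106, E = 4·53 = 212, F = 2·53 + 2 = 108.

212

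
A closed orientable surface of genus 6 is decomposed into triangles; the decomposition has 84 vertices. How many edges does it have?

χ = 2 − 2·6 = -10, and every face is a triangle so 3F = 2E.
V − E + F = -10 with E = 3F/2 gives 84 − (3/2 − 1)·F = -10, so F = 188 and E = 282.

282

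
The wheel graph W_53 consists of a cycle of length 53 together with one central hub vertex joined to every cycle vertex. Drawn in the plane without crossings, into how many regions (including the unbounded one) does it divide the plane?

W_53 has V = 53 + 1 = 54 vertices and E = 2·53 = 106 edges.
By Euler's formula F = 2 − V + E = 2 − 54 + 106 = 54.

54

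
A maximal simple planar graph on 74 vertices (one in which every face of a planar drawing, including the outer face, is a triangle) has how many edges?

216

In a plane triangulation 3F = 2E and V − E + F = 2, so E = 3V − 6 = 3·74 − 6 = 216.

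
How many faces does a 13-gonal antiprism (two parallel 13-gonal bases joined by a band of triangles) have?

28

An antiprism on an n-gon has two n-gon caps and 2n triangles: V = 2·13 = 26, E = 4·13 = 52, F = 2·13 + 2 = 28.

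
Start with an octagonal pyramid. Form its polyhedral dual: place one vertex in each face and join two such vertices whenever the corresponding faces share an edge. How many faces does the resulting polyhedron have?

9

The base solid has V = 9, E = 16, F = 9.
The dual swaps V and F and preserves E: V′ = F = 9, E′ = E = 16, F′ = V = 9.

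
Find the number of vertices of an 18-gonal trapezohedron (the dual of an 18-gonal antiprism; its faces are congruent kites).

The n-trapezohedron (dual of the n-antiprism) has V = 2·18 + 2 = 38, E = 4·18 = 72, F = 2·18 = 36.

38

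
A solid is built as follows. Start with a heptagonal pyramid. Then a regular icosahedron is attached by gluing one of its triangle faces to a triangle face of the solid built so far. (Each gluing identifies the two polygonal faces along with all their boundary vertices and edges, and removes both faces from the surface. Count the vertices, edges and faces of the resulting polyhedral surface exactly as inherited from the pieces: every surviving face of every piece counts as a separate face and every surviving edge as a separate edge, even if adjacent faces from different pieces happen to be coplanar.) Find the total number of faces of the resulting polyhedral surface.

26

A heptagonal pyramid: V=8, E=14, F=8.
Attach a regular icosahedron (V=12, E=30, F=20) along a 3-gon: merge 3 vertices and 3 edges, delete both glued faces → V=17, E=41, F=26.
Check: V − E + F = 17 − 41 + 26 = 2.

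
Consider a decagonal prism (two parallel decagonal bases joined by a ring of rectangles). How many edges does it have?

30

A prism on an n-gon has two n-gon bases and n rectangular sides: V = 2·10 = 20, E = 3·10 = 30, F = 10 + 2 = 12.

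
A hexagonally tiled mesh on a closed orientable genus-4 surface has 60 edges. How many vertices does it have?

χ = 2 − 2·4 = -6, and every face is a hexagon so 6F = 2E.
F = 2E/6 = 20. Then V = -6 + E − F = -6 + 60 − 20 = 34.

34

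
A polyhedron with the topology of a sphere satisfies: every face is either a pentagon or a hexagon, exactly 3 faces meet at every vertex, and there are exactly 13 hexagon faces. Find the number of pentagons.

12

Let x be the number of pentagons; then F = 13 + x.
Edge–face incidences: 2E = 6·13 + 5·x = 78 + 5x.
Every vertex has degree 3, so 3V = 2E.
Euler: V − E + F = 2 ⇒ (2E)/3 − E + (13 + x) = 2.
Multiply by 6: 2·(2E) − 3·(2E) + 6·(13 + x) = 12, i.e. 78 + 6x − (78 + 5x) = 12.
Collecting terms: x = 12.
Then 2E = 78 + 5·12 = 138, so E = 69, V = 2E/3 = 46, F = 13 + 12 = 25.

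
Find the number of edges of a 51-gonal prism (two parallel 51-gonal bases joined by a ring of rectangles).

A prism on an n-gon has two n-gon bases and n rectangular sides: V = 2·51 = 102, E = 3·51 = 153, F = 51 + 2 = 53.

153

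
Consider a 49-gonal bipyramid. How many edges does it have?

A bipyramid over an n-gon has 2n triangular faces and n + 2 vertices: V = 49 + 2 = 51, E = 3·49 = 147, F = 2·49 = 98.

147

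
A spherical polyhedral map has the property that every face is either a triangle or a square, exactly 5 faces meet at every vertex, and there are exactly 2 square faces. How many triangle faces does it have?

Let x be the number of triangles; then F = 2 + x.
Edge–face incidences: 2E = 4·2 + 3·x = 8 + 3x.
Every vertex has degree 5, so 5V = 2E.
Euler: V − E + F = 2 ⇒ (2E)/5 − E + (2 + x) = 2.
Multiply by 10: 2·(2E) − 5·(2E) + 10·(2 + x) = 20, i.e. 20 + 10x − 3·(8 + 3x) = 20.
Collecting terms: x − 4 = 20, so x = 24.
Then 2E = 8 + 3·24 = 80, so E = 40, V = 2E/5 = 16, F = 2 + 24 = 26.

24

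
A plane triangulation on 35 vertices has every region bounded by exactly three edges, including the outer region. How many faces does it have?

In a plane triangulation 3F = 2E and V − E + F = 2, so F = 2V − 4 = 2·35 − 4 = 66.

66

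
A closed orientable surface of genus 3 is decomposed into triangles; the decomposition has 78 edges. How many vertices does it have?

χ = 2 − 2·3 = -4, and every face is a triangle so 3F = 2E.
F = 2E/3 = 52. Then V = -4 + E − F = -4 + 78 − 52 = 22.

22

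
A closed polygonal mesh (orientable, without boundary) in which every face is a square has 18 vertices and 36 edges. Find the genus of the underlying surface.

1

Every face is a square and each edge borders two faces, so 4F = 2·36, giving F = 18.
χ = V − E + F = 18 − 36 + 18 = 0.
For a closed orientable surface χ = 2 − 2g, so g = (2 − (0))/2 = 1.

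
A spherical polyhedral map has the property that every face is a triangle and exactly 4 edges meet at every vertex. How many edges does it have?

Each face has 3 edges and each edge borders two faces, so 2E = 3F.
Each vertex has degree 4, so 4V = 2E and hence V = 3F/4.
Euler: V − E + F = 2 ⇒ (3F/4) − (3F/2) + F = 2.
Multiply by 8: (6 − 12 + 8)F = 16, i.e. 2F = 16.
So F = 8, E = 3·8/2 = 12, V = 3·8/4 = 6.

12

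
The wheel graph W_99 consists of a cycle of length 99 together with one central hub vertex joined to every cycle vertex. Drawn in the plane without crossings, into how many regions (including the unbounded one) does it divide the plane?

W_99 has V = 99 + 1 = 100 vertices and E = 2·99 = 198 edges.
By Euler's formula F = 2 − V + E = 2 − 100 + 198 = 100.

100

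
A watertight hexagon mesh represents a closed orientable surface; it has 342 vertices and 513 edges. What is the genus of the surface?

1

Every face is a hexagon and each edge borders two faces, so 6F = 2·513, giving F = 171.
χ = V − E + F = 342 − 513 + 171 = 0.
For a closed orientable surface χ = 2 − 2g, so g = (2 − (0))/2 = 1.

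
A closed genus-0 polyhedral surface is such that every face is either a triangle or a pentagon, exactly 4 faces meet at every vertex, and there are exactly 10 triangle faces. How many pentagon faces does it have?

Let x be the number of pentagons; then F = 10 + x.
Edge–face incidences: 2E = 3·10 + 5·x = 30 + 5x.
Every vertex has degree 4, so 4V = 2E.
Euler: V − E + F = 2 ⇒ (2E)/4 − E + (10 + x) = 2.
Multiply by 8: 2·(2E) − 4·(2E) + 8·(10 + x) = 16, i.e. 80 + 8x − 2·(30 + 5x) = 16.
Collecting terms: −2x + 20 = 16, so −2x = −4, so x = 2.
Then 2E = 30 + 5·2 = 40, so E = 20, V = 2E/4 = 10, F = 10 + 2 = 12.

2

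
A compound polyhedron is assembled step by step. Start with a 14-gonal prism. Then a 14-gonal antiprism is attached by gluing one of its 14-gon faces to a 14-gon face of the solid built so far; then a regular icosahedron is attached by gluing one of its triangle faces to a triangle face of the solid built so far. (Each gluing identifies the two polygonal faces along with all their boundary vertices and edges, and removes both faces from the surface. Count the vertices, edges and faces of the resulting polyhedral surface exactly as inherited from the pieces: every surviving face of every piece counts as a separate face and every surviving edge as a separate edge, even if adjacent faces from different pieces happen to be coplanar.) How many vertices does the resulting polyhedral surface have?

A 14-gonal prism: V=28, E=42, F=16.
Attach a 14-gonal antiprism (V=28, E=56, F=30) along a 14-gon: merge 14 vertices and 14 edges, delete both glued faces → V=42, E=84, F=44.
Attach a regular icosahedron (V=12, E=30, F=20) along a 3-gon: merge 3 vertices and 3 edges, delete both glued faces → V=51, E=111, F=62.
Check: V − E + F = 51 − 111 + 62 = 2.

51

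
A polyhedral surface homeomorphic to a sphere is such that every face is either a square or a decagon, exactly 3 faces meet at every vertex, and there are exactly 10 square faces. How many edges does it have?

30

Let x be the number of decagons; then F = 10 + x.
Edge–face incidences: 2E = 4·10 + 10·x = 40 + 10x.
Every vertex has degree 3, so 3V = 2E.
Euler: V − E + F = 2 ⇒ (2E)/3 − E + (10 + x) = 2.
Multiply by 6: 2·(2E) − 3·(2E) + 6·(10 + x) = 12, i.e. 60 + 6x − (40 + 10x) = 12.
Collecting terms: −4x + 20 = 12, so −4x = −8, so x = 2.
Then 2E = 40 + 10·2 = 60, so E = 30, V = 2E/3 = 20, F = 10 + 2 = 12.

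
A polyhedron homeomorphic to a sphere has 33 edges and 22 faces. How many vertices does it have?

Here V − E + F = 2.
V = 2 + E − F = 2 + 33 − 22 = 13.

13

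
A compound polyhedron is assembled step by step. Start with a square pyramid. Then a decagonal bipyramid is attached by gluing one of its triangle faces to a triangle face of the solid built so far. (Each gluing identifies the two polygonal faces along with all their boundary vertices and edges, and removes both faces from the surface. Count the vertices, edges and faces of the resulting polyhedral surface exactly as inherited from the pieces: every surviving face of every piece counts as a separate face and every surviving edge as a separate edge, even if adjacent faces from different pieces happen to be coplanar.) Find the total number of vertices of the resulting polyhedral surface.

14

A square pyramid: V=5, E=8, F=5.
Attach a decagonal bipyramid (V=12, E=30, F=20) along a 3-gon: merge 3 vertices and 3 edges, delete both glued faces → V=14, E=35, F=23.
Check: V − E + F = 14 − 35 + 23 = 2.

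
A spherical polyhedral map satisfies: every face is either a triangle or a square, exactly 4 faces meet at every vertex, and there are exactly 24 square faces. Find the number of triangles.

Let x be the number of triangles; then F = 24 + x.
Edge–face incidences: 2E = 4·24 + 3·x = 96 + 3x.
Every vertex has degree 4, so 4V = 2E.
Euler: V − E + F = 2 ⇒ (2E)/4 − E + (24 + x) = 2.
Multiply by 8: 2·(2E) − 4·(2E) + 8·(24 + x) = 16, i.e. 192 + 8x − 2·(96 + 3x) = 16.
Collecting terms: 2x = 16, so x = 8.
Then 2E = 96 + 3·8 = 120, so E = 60, V = 2E/4 = 30, F = 24 + 8 = 32.

8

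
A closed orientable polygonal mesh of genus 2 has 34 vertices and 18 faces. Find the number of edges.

For a closed orientable surface of genus 2, χ = 2 − 2·2 = -2.
E = V + F − (-2) = 34 + 18 − (-2) = 54.

54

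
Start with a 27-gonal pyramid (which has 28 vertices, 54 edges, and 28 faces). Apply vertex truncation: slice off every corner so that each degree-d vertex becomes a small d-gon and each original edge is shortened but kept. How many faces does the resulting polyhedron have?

56

Truncation replaces each original edge-end by a new vertex, so V′ = 2E = 108.
Each original edge survives, and each old vertex of degree d contributes d new edges; summing degrees gives Σd = 2E, so E′ = E + 2E = 3E = 162.
Each original face survives and each original vertex becomes one new face: F′ = F + V = 56.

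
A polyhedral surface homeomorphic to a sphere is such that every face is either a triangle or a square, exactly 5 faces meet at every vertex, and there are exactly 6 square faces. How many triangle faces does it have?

Let x be the number of triangles; then F = 6 + x.
Edge–face incidences: 2E = 4·6 + 3·x = 24 + 3x.
Every vertex has degree 5, so 5V = 2E.
Euler: V − E + F = 2 ⇒ (2E)/5 − E + (6 + x) = 2.
Multiply by 10: 2·(2E) − 5·(2E) + 10·(6 + x) = 20, i.e. 60 + 10x − 3·(24 + 3x) = 20.
Collecting terms: x − 12 = 20, so x = 32.
Then 2E = 24 + 3·32 = 120, so E = 60, V = 2E/5 = 24, F = 6 + 32 = 38.

32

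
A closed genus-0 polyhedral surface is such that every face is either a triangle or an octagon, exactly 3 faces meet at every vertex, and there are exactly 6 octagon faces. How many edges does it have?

Let x be the number of triangles; then F = 6 + x.
Edge–face incidences: 2E = 8·6 + 3·x = 48 + 3x.
Every vertex has degree 3, so 3V = 2E.
Euler: V − E + F = 2 ⇒ (2E)/3 − E + (6 + x) = 2.
Multiply by 6: 2·(2E) − 3·(2E) + 6·(6 + x) = 12, i.e. 36 + 6x − (48 + 3x) = 12.
Collecting terms: 3x − 12 = 12, so 3x = 24, so x = 8.
Then 2E = 48 + 3·8 = 72, so E = 36, V = 2E/3 = 24, F = 6 + 8 = 14.

36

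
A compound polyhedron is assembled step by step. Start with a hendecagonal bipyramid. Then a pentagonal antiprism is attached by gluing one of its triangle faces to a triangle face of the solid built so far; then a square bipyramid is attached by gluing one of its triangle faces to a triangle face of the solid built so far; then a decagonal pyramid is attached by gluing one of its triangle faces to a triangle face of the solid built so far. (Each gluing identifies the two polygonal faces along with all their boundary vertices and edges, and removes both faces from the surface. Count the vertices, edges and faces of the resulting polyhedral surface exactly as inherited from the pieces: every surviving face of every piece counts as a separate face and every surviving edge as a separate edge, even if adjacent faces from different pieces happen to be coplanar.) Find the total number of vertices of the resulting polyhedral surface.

A hendecagonal bipyramid: V=13, E=33, F=22.
Attach a pentagonal antiprism (V=10, E=20, F=12) along a 3-gon: merge 3 vertices and 3 edges, delete both glued faces → V=20, E=50, F=32.
Attach a square bipyramid (V=6, E=12, F=8) along a 3-gon: merge 3 vertices and 3 edges, delete both glued faces → V=23, E=59, F=38.
Attach a decagonal pyramid (V=11, E=20, F=11) along a 3-gon: merge 3 vertices and 3 edges, delete both glued faces → V=31, E=76, F=47.
Check: V − E + F = 31 − 76 + 47 = 2.

31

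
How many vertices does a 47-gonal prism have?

A prism on an n-gon has two n-gon bases and n rectangular sides: V = 2·47 = 94, E = 3·47 = 141, F = 47 + 2 = 49.
Check: V − E + F = 94 − 141 + 49 = 2.

94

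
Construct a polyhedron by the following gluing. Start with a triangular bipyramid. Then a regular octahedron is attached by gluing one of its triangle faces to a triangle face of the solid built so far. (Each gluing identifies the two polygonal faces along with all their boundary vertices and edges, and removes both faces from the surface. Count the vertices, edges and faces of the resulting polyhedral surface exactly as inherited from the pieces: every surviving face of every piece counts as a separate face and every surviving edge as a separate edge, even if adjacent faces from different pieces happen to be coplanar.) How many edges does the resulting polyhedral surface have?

A triangular bipyramid: V=5, E=9, F=6.
Attach a regular octahedron (V=6, E=12, F=8) along a 3-gon: merge 3 vertices and 3 edges, delete both glued faces → V=8, E=18, F=12.
Check: V − E + F = 8 − 18 + 12 = 2.

18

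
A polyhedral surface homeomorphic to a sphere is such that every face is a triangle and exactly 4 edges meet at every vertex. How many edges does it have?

Each face has 3 edges and each edge borders two faces, so 2E = 3F.
Each vertex has degree 4, so 4V = 2E and hence V = 3F/4.
Euler: V − E + F = 2 ⇒ (3F/4) − (3F/2) + F = 2.
Multiply by 8: (6 − 12 + 8)F = 16, i.e. 2F = 16.
So F = 8, E = 3·8/2 = 12, V = 3·8/4 = 6.

12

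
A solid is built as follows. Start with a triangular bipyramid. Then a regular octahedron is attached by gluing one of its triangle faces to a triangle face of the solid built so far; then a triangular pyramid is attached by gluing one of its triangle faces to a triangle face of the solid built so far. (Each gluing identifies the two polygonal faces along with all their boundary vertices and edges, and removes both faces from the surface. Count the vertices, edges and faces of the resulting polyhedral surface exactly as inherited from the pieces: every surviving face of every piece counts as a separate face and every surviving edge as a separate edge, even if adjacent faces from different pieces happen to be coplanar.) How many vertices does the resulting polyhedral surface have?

9

A triangular bipyramid: V=5, E=9, F=6.
Attach a regular octahedron (V=6, E=12, F=8) along a 3-gon: merge 3 vertices and 3 edges, delete both glued faces → V=8, E=18, F=12.
Attach a triangular pyramid (V=4, E=6, F=4) along a 3-gon: merge 3 vertices and 3 edges, delete both glued faces → V=9, E=21, F=14.
Check: V − E + F = 9 − 21 + 14 = 2.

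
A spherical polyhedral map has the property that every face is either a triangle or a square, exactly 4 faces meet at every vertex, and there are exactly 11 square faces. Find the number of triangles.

8

Let x be the number of triangles; then F = 11 + x.
Edge–face incidences: 2E = 4·11 + 3·x = 44 + 3x.
Every vertex has degree 4, so 4V = 2E.
Euler: V − E + F = 2 ⇒ (2E)/4 − E + (11 + x) = 2.
Multiply by 8: 2·(2E) − 4·(2E) + 8·(11 + x) = 16, i.e. 88 + 8x − 2·(44 + 3x) = 16.
Collecting terms: 2x = 16, so x = 8.
Then 2E = 44 + 3·8 = 68, so E = 34, V = 2E/4 = 17, F = 11 + 8 = 19.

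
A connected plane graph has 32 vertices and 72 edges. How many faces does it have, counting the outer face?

Euler's formula for a connected plane graph: V − E + F = 2, so F = 2 − 32 + 72 = 42.

42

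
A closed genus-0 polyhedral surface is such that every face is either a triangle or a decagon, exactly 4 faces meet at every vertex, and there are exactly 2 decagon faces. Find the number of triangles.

Let x be the number of triangles; then F = 2 + x.
Edge–face incidences: 2E = 10·2 + 3·x = 20 + 3x.
Every vertex has degree 4, so 4V = 2E.
Euler: V − E + F = 2 ⇒ (2E)/4 − E + (2 + x) = 2.
Multiply by 8: 2·(2E) − 4·(2E) + 8·(2 + x) = 16, i.e. 16 + 8x − 2·(20 + 3x) = 16.
Collecting terms: 2x − 24 = 16, so 2x = 40, so x = 20.
Then 2E = 20 + 3·20 = 80, so E = 40, V = 2E/4 = 20, F = 2 + 20 = 22.

20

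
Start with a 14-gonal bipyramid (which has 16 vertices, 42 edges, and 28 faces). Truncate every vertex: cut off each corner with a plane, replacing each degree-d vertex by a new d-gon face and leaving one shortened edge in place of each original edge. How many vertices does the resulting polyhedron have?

Truncation replaces each original edge-end by a new vertex, so V′ = 2E = 84.
Each original edge survives, and each old vertex of degree d contributes d new edges; summing degrees gives Σd = 2E, so E′ = E + 2E = 3E = 126.
Each original face survives and each original vertex becomes one new face: F′ = F + V = 44.

84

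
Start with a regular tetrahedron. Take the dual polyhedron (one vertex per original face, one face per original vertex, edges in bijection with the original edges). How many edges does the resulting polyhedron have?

6

The base solid has V = 4, E = 6, F = 4.
The dual swaps V and F and preserves E: V′ = F = 4, E′ = E = 6, F′ = V = 4.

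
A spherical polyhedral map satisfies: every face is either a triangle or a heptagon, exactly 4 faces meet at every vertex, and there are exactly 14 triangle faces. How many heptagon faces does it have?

Let x be the number of heptagons; then F = 14 + x.
Edge–face incidences: 2E = 3·14 + 7·x = 42 + 7x.
Every vertex has degree 4, so 4V = 2E.
Euler: V − E + F = 2 ⇒ (2E)/4 − E + (14 + x) = 2.
Multiply by 8: 2·(2E) − 4·(2E) + 8·(14 + x) = 16, i.e. 112 + 8x − 2·(42 + 7x) = 16.
Collecting terms: −6x + 28 = 16, so −6x = −12, so x = 2.
Then 2E = 42 + 7·2 = 56, so E = 28, V = 2E/4 = 14, F = 14 + 2 = 16.

2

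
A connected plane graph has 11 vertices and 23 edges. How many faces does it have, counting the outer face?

Euler's formula for a connected plane graph: V − E + F = 2, so F = 2 − 11 + 23 = 14.

14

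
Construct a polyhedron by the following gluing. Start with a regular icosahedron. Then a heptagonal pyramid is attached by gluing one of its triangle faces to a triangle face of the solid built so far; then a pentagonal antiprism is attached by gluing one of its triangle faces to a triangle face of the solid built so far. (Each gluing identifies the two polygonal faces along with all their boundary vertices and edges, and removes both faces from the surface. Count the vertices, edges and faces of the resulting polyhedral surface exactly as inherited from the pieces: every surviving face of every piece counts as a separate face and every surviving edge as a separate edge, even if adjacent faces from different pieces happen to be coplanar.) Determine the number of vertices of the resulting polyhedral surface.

A regular icosahedron: V=12, E=30, F=20.
Attach a heptagonal pyramid (V=8, E=14, F=8) along a 3-gon: merge 3 vertices and 3 edges, delete both glued faces → V=17, E=41, F=26.
Attach a pentagonal antiprism (V=10, E=20, F=12) along a 3-gon: merge 3 vertices and 3 edges, delete both glued faces → V=24, E=58, F=36.
Check: V − E + F = 24 − 58 + 36 = 2.

24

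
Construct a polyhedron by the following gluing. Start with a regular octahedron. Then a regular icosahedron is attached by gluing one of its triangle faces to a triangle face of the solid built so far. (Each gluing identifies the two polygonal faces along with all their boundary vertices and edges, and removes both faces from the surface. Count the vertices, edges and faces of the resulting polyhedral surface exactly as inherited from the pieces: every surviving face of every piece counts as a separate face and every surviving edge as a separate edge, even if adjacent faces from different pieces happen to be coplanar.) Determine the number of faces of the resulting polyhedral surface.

26

A regular octahedron: V=6, E=12, F=8.
Attach a regular icosahedron (V=12, E=30, F=20) along a 3-gon: merge 3 vertices and 3 edges, delete both glued faces → V=15, E=39, F=26.
Check: V − E + F = 15 − 39 + 26 = 2.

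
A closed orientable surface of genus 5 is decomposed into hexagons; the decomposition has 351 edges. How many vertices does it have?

χ = 2 − 2·5 = -8, and every face is a hexagon so 6F = 2E.
F = 2E/6 = 117. Then V = -8 + E − F = -8 + 351 − 117 = 226.

226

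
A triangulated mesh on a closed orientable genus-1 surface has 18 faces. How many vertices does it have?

χ = 2 − 2·1 = 0, and every face is a triangle so 3F = 2E.
E = 3·18/2 = 27. Then V = 0 + E − F = 0 + 27 − 18 = 9.

9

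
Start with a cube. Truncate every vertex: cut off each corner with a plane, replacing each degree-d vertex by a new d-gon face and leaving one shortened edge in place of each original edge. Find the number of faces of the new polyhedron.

The base solid has V = 8, E = 12, F = 6.
Truncation replaces each original edge-end by a new vertex, so V′ = 2E = 24.
Each original edge survives, and each old vertex of degree d contributes d new edges; summing degrees gives Σd = 2E, so E′ = E + 2E = 3E = 36.
Each original face survives and each original vertex becomes one new face: F′ = F + V = 14.

14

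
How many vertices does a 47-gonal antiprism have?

94

An antiprism on an n-gon has two n-gon caps and 2n triangles: V = 2·47 = 94, E = 4·47 = 188, F = 2·47 + 2 = 96.
Check: V − E + F = 94 − 188 + 96 = 2.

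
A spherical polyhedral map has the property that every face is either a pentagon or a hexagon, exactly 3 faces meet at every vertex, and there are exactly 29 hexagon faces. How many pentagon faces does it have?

Let x be the number of pentagons; then F = 29 + x.
Edge–face incidences: 2E = 6·29 + 5·x = 174 + 5x.
Every vertex has degree 3, so 3V = 2E.
Euler: V − E + F = 2 ⇒ (2E)/3 − E + (29 + x) = 2.
Multiply by 6: 2·(2E) − 3·(2E) + 6·(29 + x) = 12, i.e. 174 + 6x − (174 + 5x) = 12.
Collecting terms: x = 12.
Then 2E = 174 + 5·12 = 234, so E = 117, V = 2E/3 = 78, F = 29 + 12 = 41.

12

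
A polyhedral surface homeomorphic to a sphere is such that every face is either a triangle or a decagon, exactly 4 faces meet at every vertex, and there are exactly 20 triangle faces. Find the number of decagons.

2

Let x be the number of decagons; then F = 20 + x.
Edge–face incidences: 2E = 3·20 + 10·x = 60 + 10x.
Every vertex has degree 4, so 4V = 2E.
Euler: V − E + F = 2 ⇒ (2E)/4 − E + (20 + x) = 2.
Multiply by 8: 2·(2E) − 4·(2E) + 8·(20 + x) = 16, i.e. 160 + 8x − 2·(60 + 10x) = 16.
Collecting terms: −12x + 40 = 16, so −12x = −24, so x = 2.
Then 2E = 60 + 10·2 = 80, so E = 40, V = 2E/4 = 20, F = 20 + 2 = 22.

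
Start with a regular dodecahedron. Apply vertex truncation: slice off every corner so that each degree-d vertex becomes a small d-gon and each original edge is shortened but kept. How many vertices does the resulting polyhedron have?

The base solid has V = 20, E = 30, F = 12.
Truncation replaces each original edge-end by a new vertex, so V′ = 2E = 60.
Each original edge survives, and each old vertex of degree d contributes d new edges; summing degrees gives Σd = 2E, so E′ = E + 2E = 3E = 90.
Each original face survives and each original vertex becomes one new face: F′ = F + V = 32.

60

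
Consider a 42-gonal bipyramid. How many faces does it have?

A bipyramid over an n-gon has 2n triangular faces and n + 2 vertices: V = 42 + 2 = 44, E = 3·42 = 126, F = 2·42 = 84.

84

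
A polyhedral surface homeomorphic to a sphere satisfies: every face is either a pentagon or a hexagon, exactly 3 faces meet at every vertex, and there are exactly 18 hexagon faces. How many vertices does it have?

56

Let x be the number of pentagons; then F = 18 + x.
Edge–face incidences: 2E = 6·18 + 5·x = 108 + 5x.
Every vertex has degree 3, so 3V = 2E.
Euler: V − E + F = 2 ⇒ (2E)/3 − E + (18 + x) = 2.
Multiply by 6: 2·(2E) − 3·(2E) + 6·(18 + x) = 12, i.e. 108 + 6x − (108 + 5x) = 12.
Collecting terms: x = 12.
Then 2E = 108 + 5·12 = 168, so E = 84, V = 2E/3 = 56, F = 18 + 12 = 30.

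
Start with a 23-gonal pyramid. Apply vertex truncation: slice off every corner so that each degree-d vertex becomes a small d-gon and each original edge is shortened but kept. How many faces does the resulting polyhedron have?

The base solid has V = 24, E = 46, F = 24.
Truncation replaces each original edge-end by a new vertex, so V′ = 2E = 92.
Each original edge survives, and each old vertex of degree d contributes d new edges; summing degrees gives Σd = 2E, so E′ = E + 2E = 3E = 138.
Each original face survives and each original vertex becomes one new face: F′ = F + V = 48.

48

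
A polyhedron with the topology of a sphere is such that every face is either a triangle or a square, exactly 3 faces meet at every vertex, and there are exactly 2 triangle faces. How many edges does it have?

Let x be the number of squares; then F = 2 + x.
Edge–face incidences: 2E = 3·2 + 4·x = 6 + 4x.
Every vertex has degree 3, so 3V = 2E.
Euler: V − E + F = 2 ⇒ (2E)/3 − E + (2 + x) = 2.
Multiply by 6: 2·(2E) − 3·(2E) + 6·(2 + x) = 12, i.e. 12 + 6x − (6 + 4x) = 12.
Collecting terms: 2x + 6 = 12, so 2x = 6, so x = 3.
Then 2E = 6 + 4·3 = 18, so E = 9, V = 2E/3 = 6, F = 2 + 3 = 5.

9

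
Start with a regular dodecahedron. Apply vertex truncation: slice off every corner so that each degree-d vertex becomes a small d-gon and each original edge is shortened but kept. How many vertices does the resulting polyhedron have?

60

The base solid has V = 20, E = 30, F = 12.
Truncation replaces each original edge-end by a new vertex, so V′ = 2E = 60.
Each original edge survives, and each old vertex of degree d contributes d new edges; summing degrees gives Σd = 2E, so E′ = E + 2E = 3E = 90.
Each original face survives and each original vertex becomes one new face: F′ = F + V = 32.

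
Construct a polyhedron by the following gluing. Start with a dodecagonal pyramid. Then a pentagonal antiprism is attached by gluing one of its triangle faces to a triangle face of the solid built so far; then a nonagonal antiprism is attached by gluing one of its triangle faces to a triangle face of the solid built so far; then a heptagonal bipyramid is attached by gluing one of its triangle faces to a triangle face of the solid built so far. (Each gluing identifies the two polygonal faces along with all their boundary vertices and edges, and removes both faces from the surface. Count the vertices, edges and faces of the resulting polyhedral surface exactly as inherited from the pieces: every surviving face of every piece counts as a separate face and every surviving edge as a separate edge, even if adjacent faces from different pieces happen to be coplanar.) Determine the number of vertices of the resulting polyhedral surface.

41

A dodecagonal pyramid: V=13, E=24, F=13.
Attach a pentagonal antiprism (V=10, E=20, F=12) along a 3-gon: merge 3 vertices and 3 edges, delete both glued faces → V=20, E=41, F=23.
Attach a nonagonal antiprism (V=18, E=36, F=20) along a 3-gon: merge 3 vertices and 3 edges, delete both glued faces → V=35, E=74, F=41.
Attach a heptagonal bipyramid (V=9, E=21, F=14) along a 3-gon: merge 3 vertices and 3 edges, delete both glued faces → V=41, E=92, F=53.
Check: V − E + F = 41 − 92 + 53 = 2.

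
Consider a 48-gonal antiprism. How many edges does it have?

192

An antiprism on an n-gon has two n-gon caps and 2n triangles: V = 2·48 = 96, E = 4·48 = 192, F = 2·48 + 2 = 98.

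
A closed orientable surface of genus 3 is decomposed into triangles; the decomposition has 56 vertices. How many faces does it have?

χ = 2 − 2·3 = -4, and every face is a triangle so 3F = 2E.
V − E + F = -4 with E = 3F/2 gives 56 − (3/2 − 1)·F = -4, so F = 120 and E = 180.

120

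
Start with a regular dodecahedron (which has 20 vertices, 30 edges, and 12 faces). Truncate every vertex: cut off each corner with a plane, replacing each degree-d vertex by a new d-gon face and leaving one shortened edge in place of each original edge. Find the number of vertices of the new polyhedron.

Truncation replaces each original edge-end by a new vertex, so V′ = 2E = 60.
Each original edge survives, and each old vertex of degree d contributes d new edges; summing degrees gives Σd = 2E, so E′ = E + 2E = 3E = 90.
Each original face survives and each original vertex becomes one new face: F′ = F + V = 32.

60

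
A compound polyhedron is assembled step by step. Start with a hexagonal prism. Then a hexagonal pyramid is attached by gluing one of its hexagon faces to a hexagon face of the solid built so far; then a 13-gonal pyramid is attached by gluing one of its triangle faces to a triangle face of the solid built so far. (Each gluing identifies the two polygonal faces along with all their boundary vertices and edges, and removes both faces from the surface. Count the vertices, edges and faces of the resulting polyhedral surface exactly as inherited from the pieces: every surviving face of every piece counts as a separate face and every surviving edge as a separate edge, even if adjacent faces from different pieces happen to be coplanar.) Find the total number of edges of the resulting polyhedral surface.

47

A hexagonal prism: V=12, E=18, F=8.
Attach a hexagonal pyramid (V=7, E=12, F=7) along a 6-gon: merge 6 vertices and 6 edges, delete both glued faces → V=13, E=24, F=13.
Attach a 13-gonal pyramid (V=14, E=26, F=14) along a 3-gon: merge 3 vertices and 3 edges, delete both glued faces → V=24, E=47, F=25.
Check: V − E + F = 24 − 47 + 25 = 2.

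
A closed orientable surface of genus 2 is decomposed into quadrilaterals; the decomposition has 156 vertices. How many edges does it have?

316

χ = 2 − 2·2 = -2, and every face is a square so 4F = 2E.
V − E + F = -2 with E = 4F/2 gives 156 − (4/2 − 1)·F = -2, so F = 158 and E = 316.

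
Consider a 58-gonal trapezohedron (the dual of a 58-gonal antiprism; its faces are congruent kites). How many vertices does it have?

118

The n-trapezohedron (dual of the n-antiprism) has V = 2·58 + 2 = 118, E = 4·58 = 232, F = 2·58 = 116.
Check: V − E + F = 118 − 232 + 116 = 2.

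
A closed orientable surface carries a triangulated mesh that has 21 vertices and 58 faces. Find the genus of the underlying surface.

5

Every face is a triangle, so 2E = 3·58 = 174, giving E = 87.
χ = V − E + F = 21 − 87 + 58 = -8.
For a closed orientable surface χ = 2 − 2g, so g = (2 − (-8))/2 = 5.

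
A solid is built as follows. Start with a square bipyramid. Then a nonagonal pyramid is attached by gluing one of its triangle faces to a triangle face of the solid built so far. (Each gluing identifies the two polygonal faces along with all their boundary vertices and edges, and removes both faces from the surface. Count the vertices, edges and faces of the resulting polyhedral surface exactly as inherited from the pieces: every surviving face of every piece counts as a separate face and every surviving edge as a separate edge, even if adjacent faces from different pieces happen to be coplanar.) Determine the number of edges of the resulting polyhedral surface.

A square bipyramid: V=6, E=12, F=8.
Attach a nonagonal pyramid (V=10, E=18, F=10) along a 3-gon: merge 3 vertices and 3 edges, delete both glued faces → V=13, E=27, F=16.
Check: V − E + F = 13 − 27 + 16 = 2.

27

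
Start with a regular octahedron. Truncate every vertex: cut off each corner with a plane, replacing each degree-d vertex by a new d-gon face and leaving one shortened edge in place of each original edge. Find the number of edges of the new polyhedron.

36

The base solid has V = 6, E = 12, F = 8.
Truncation replaces each original edge-end by a new vertex, so V′ = 2E = 24.
Each original edge survives, and each old vertex of degree d contributes d new edges; summing degrees gives Σd = 2E, so E′ = E + 2E = 3E = 36.
Each original face survives and each original vertex becomes one new face: F′ = F + V = 14.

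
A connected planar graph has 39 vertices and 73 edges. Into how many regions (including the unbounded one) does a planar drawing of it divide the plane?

36

Euler's formula for a connected plane graph: V − E + F = 2, so F = 2 − 39 + 73 = 36.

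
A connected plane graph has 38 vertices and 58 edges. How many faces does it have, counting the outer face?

22

Euler's formula for a connected plane graph: V − E + F = 2, so F = 2 − 38 + 58 = 22.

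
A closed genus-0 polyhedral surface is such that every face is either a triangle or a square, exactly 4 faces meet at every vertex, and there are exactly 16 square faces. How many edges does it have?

Let x be the number of triangles; then F = 16 + x.
Edge–face incidences: 2E = 4·16 + 3·x = 64 + 3x.
Every vertex has degree 4, so 4V = 2E.
Euler: V − E + F = 2 ⇒ (2E)/4 − E + (16 + x) = 2.
Multiply by 8: 2·(2E) − 4·(2E) + 8·(16 + x) = 16, i.e. 128 + 8x − 2·(64 + 3x) = 16.
Collecting terms: 2x = 16, so x = 8.
Then 2E = 64 + 3·8 = 88, so E = 44, V = 2E/4 = 22, F = 16 + 8 = 24.

44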